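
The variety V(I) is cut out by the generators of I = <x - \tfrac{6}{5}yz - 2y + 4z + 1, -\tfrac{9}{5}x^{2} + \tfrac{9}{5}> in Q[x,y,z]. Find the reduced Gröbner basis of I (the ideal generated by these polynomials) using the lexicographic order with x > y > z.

G = {x - \tfrac{6}{5}yz - 2y + 4z + 1, y^{2}z^{2} + \tfrac{10}{3}y^{2}z + \tfrac{25}{9}y^{2} - \tfrac{20}{3}yz^{2} - \tfrac{115}{9}yz - \tfrac{25}{9}y + \tfrac{100}{9}z^{2} + \tfrac{50}{9}z}

f_1 = x - \tfrac{6}{5}yz - 2y + 4z + 1, LT = x.
f_2 = -\tfrac{9}{5}x^{2} + \tfrac{9}{5}, LT = x^{2}.

S(f_1,f_2): lcm = x^{2}. S = -\tfrac{6}{5}xyz - 2xy + 4xz + x + 1.
  leading term xyz: subtract (-\tfrac{6}{5}yz)·f_1 from -\tfrac{6}{5}xyz - 2xy + 4xz + x + 1 → -2xy + 4xz + x - \tfrac{36}{25}y^{2}z^{2} - \tfrac{12}{5}y^{2}z + \tfrac{24}{5}yz^{2} + \tfrac{6}{5}yz + 1
  leading term xy: subtract (-2y)·f_1 from -2xy + 4xz + x - \tfrac{36}{25}y^{2}z^{2} - \tfrac{12}{5}y^{2}z + \tfrac{24}{5}yz^{2} + \tfrac{6}{5}yz + 1 → 4xz + x - \tfrac{36}{25}y^{2}z^{2} - \tfrac{24}{5}y^{2}z - 4y^{2} + \tfrac{24}{5}yz^{2} + \tfrac{46}{5}yz + 2y + 1
  leading term xz: subtract (4z)·f_1 from 4xz + x - \tfrac{36}{25}y^{2}z^{2} - \tfrac{24}{5}y^{2}z - 4y^{2} + \tfrac{24}{5}yz^{2} + \tfrac{46}{5}yz + 2y + 1 → x - \tfrac{36}{25}y^{2}z^{2} - \tfrac{24}{5}y^{2}z - 4y^{2} + \tfrac{48}{5}yz^{2} + \tfrac{86}{5}yz + 2y - 16z^{2} - 4z + 1
  leading term x: subtract (1)·f_1 from x - \tfrac{36}{25}y^{2}z^{2} - \tfrac{24}{5}y^{2}z - 4y^{2} + \tfrac{48}{5}yz^{2} + \tfrac{86}{5}yz + 2y - 16z^{2} - 4z + 1 → -\tfrac{36}{25}y^{2}z^{2} - \tfrac{24}{5}y^{2}z - 4y^{2} + \tfrac{48}{5}yz^{2} + \tfrac{92}{5}yz + 4y - 16z^{2} - 8z
  leading term y^{2}z^{2}: no divisor's leading term divides it; move -\tfrac{36}{25}y^{2}z^{2} to the remainder.
  leading term y^{2}z: no divisor's leading term divides it; move -\tfrac{24}{5}y^{2}z to the remainder.
  leading term y^{2}: no divisor's leading term divides it; move -4y^{2} to the remainder.
  leading term yz^{2}: no divisor's leading term divides it; move \tfrac{48}{5}yz^{2} to the remainder.
  leading term yz: no divisor's leading term divides it; move \tfrac{92}{5}yz to the remainder.
  leading term y: no divisor's leading term divides it; move 4y to the remainder.
  leading term z^{2}: no divisor's leading term divides it; move -16z^{2} to the remainder.
  leading term z: no divisor's leading term divides it; move -8z to the remainder.
  remainder -\tfrac{36}{25}y^{2}z^{2} - \tfrac{24}{5}y^{2}z - 4y^{2} + \tfrac{48}{5}yz^{2} + \tfrac{92}{5}yz + 4y - 16z^{2} - 8z ≠ 0; add g_3 = -\tfrac{36}{25}y^{2}z^{2} - \tfrac{24}{5}y^{2}z - 4y^{2} + \tfrac{48}{5}yz^{2} + \tfrac{92}{5}yz + 4y - 16z^{2} - 8z to the basis.

S(f_1,g_3): leading monomials are coprime, so the S-polynomial reduces to 0 (Buchberger's first criterion).
S(f_2,g_3): leading monomials are coprime, so the S-polynomial reduces to 0 (Buchberger's first criterion).
Every S-polynomial of the final basis reduces to 0, so we have a Gröbner basis.
Inter-reduce: drop elements whose leading term is divisible by another's, tail-reduce, and make monic.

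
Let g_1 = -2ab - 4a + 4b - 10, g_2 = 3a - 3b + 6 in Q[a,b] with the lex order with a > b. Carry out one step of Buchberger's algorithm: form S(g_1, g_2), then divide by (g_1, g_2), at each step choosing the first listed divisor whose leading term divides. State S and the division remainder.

S(g_1, g_2) = 2a + b^2 - 4b + 5; remainder on division = b^2 - 2b + 1.

lcm(LM(g_1), LM(g_2)) = ab.
S = (lcm/LT(g_1))·g_1 − (lcm/LT(g_2))·g_2 = 2a + b^2 - 4b + 5.
Reduce S modulo (g_1, g_2) in that order:
  leading term a: subtract (2/3)·g_2 from 2a + b^2 - 4b + 5 → b^2 - 2b + 1
  leading term b^2: no divisor's leading term divides it; move b^2 to the remainder.
  leading term b: no divisor's leading term divides it; move -2b to the remainder.
  leading term 1: no divisor's leading term divides it; move 1 to the remainder.
The remainder b^2 - 2b + 1 is nonzero, so it would be added as the next basis element.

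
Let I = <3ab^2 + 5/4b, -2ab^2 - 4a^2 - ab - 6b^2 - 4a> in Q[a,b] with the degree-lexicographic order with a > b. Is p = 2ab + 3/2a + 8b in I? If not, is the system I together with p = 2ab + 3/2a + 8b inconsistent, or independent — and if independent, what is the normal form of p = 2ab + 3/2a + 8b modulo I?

First compute the reduced Gröbner basis of I by Buchberger's algorithm.
f_1 = 3ab^2 + 5/4b, LT = ab^2.
f_2 = -2ab^2 - 4a^2 - ab - 6b^2 - 4a, LT = ab^2.

S(f_1,f_2): lcm = ab^2. S = -2a^2 - 1/2ab - 3b^2 - 2a + 5/12b.
  leading term a^2: no divisor's leading term divides it; move -2a^2 to the remainder.
  leading term ab: no divisor's leading term divides it; move -1/2ab to the remainder.
  leading term b^2: no divisor's leading term divides it; move -3b^2 to the remainder.
  leading term a: no divisor's leading term divides it; move -2a to the remainder.
  leading term b: no divisor's leading term divides it; move 5/12b to the remainder.
  remainder -2a^2 - 1/2ab - 3b^2 - 2a + 5/12b ≠ 0; add h_3 = -2a^2 - 1/2ab - 3b^2 - 2a + 5/12b to the basis.

S(f_1,h_3): lcm = a^2b^2. S = -1/4ab^3 - 3/2b^4 - ab^2 + 5/24b^3 + 5/12ab.
  leading term ab^3: subtract (-1/12b)·f_1 from -1/4ab^3 - 3/2b^4 - ab^2 + 5/24b^3 + 5/12ab → -3/2b^4 - ab^2 + 5/24b^3 + 5/12ab + 5/48b^2
  leading term b^4: no divisor's leading term divides it; move -3/2b^4 to the remainder.
  leading term ab^2: subtract (-1/3)·f_1 from -ab^2 + 5/24b^3 + 5/12ab + 5/48b^2 → 5/24b^3 + 5/12ab + 5/48b^2 + 5/12b
  leading term b^3: no divisor's leading term divides it; move 5/24b^3 to the remainder.
  leading term ab: no divisor's leading term divides it; move 5/12ab to the remainder.
  leading term b^2: no divisor's leading term divides it; move 5/48b^2 to the remainder.
  leading term b: no divisor's leading term divides it; move 5/12b to the remainder.
  remainder -3/2b^4 + 5/24b^3 + 5/12ab + 5/48b^2 + 5/12b ≠ 0; add h_4 = -3/2b^4 + 5/24b^3 + 5/12ab + 5/48b^2 + 5/12b to the basis.

The other S-polynomials (S(f_2,h_3), S(f_1,h_4), S(f_2,h_4), S(h_3,h_4)) all reduce to 0 modulo the current basis, so we have a Gröbner basis.
Inter-reduce: drop elements whose leading term is divisible by another's, tail-reduce, and make monic.
Reduced Gröbner basis: {b^4 - 5/36b^3 - 5/18ab - 5/72b^2 - 5/18b, ab^2 + 5/12b, a^2 + 1/4ab + 3/2b^2 + a - 5/24b}.
Label its elements g_1 = b^4 - 5/36b^3 - 5/18ab - 5/72b^2 - 5/18b, g_2 = ab^2 + 5/12b, g_3 = a^2 + 1/4ab + 3/2b^2 + a - 5/24b.

Reduce p = 2ab + 3/2a + 8b modulo G:
  leading term ab: no divisor's leading term divides it; move 2ab to the remainder.
  leading term a: no divisor's leading term divides it; move 3/2a to the remainder.
  leading term b: no divisor's leading term divides it; move 8b to the remainder.
  normal form = 2ab + 3/2a + 8b.
The normal form is nonzero, so p ∉ I. Since p minus its normal form lies in I, I + (p) = I + (r) where r = 2ab + 3/2a + 8b; decide whether this ideal is the whole ring.
Run Buchberger on G together with r (pairs among the g_i already reduce to 0 since G is a Gröbner basis):
g_1 = b^4 - 5/36b^3 - 5/18ab - 5/72b^2 - 5/18b, LT = b^4.
g_2 = ab^2 + 5/12b, LT = ab^2.
g_3 = a^2 + 1/4ab + 3/2b^2 + a - 5/24b, LT = a^2.
r = 2ab + 3/2a + 8b, LT = ab.

S(g_1,r): lcm = ab^4. S = -8/9ab^3 - 4b^4 - 5/18a^2b - 5/72ab^2 - 5/18ab.
  leading term ab^3: subtract (-8/9b)·g_2 from -8/9ab^3 - 4b^4 - 5/18a^2b - 5/72ab^2 - 5/18ab → -4b^4 - 5/18a^2b - 5/72ab^2 - 5/18ab + 10/27b^2
  leading term b^4: subtract (-4)·g_1 from -4b^4 - 5/18a^2b - 5/72ab^2 - 5/18ab + 10/27b^2 → -5/18a^2b - 5/72ab^2 - 5/9b^3 - 25/18ab + 5/54b^2 - 10/9b
  leading term a^2b: subtract (-5/18b)·g_3 from -5/18a^2b - 5/72ab^2 - 5/9b^3 - 25/18ab + 5/54b^2 - 10/9b → -5/36b^3 - 10/9ab + 5/144b^2 - 10/9b
  leading term b^3: no divisor's leading term divides it; move -5/36b^3 to the remainder.
  leading term ab: subtract (-5/9)·r from -10/9ab + 5/144b^2 - 10/9b → 5/144b^2 + 5/6a + 10/3b
  leading term b^2: no divisor's leading term divides it; move 5/144b^2 to the remainder.
  leading term a: no divisor's leading term divides it; move 5/6a to the remainder.
  leading term b: no divisor's leading term divides it; move 10/3b to the remainder.
  remainder -5/36b^3 + 5/144b^2 + 5/6a + 10/3b ≠ 0; add m_5 = -5/36b^3 + 5/144b^2 + 5/6a + 10/3b to the basis.

S(g_2,r): lcm = ab^2. S = -3/4ab - 4b^2 + 5/12b.
  leading term ab: subtract (-3/8)·r from -3/4ab - 4b^2 + 5/12b → -4b^2 + 9/16a + 41/12b
  leading term b^2: no divisor's leading term divides it; move -4b^2 to the remainder.
  leading term a: no divisor's leading term divides it; move 9/16a to the remainder.
  leading term b: no divisor's leading term divides it; move 41/12b to the remainder.
  remainder -4b^2 + 9/16a + 41/12b ≠ 0; add m_6 = -4b^2 + 9/16a + 41/12b to the basis.

S(g_3,r): lcm = a^2b. S = 1/4ab^2 + 3/2b^3 - 3/4a^2 - 3ab - 5/24b^2.
  leading term ab^2: subtract (1/4)·g_2 from 1/4ab^2 + 3/2b^3 - 3/4a^2 - 3ab - 5/24b^2 → 3/2b^3 - 3/4a^2 - 3ab - 5/24b^2 - 5/48b
  leading term b^3: subtract (-54/5)·m_5 from 3/2b^3 - 3/4a^2 - 3ab - 5/24b^2 - 5/48b → -3/4a^2 - 3ab + 1/6b^2 + 9a + 1723/48b
  leading term a^2: subtract (-3/4)·g_3 from -3/4a^2 - 3ab + 1/6b^2 + 9a + 1723/48b → -45/16ab + 31/24b^2 + 39/4a + 3431/96b
  leading term ab: subtract (-45/32)·r from -45/16ab + 31/24b^2 + 39/4a + 3431/96b → 31/24b^2 + 759/64a + 4511/96b
  leading term b^2: subtract (-31/96)·m_6 from 31/24b^2 + 759/64a + 4511/96b → 6165/512a + 55403/1152b
  leading term a: no divisor's leading term divides it; move 6165/512a to the remainder.
  leading term b: no divisor's leading term divides it; move 55403/1152b to the remainder.
  remainder 6165/512a + 55403/1152b ≠ 0; add m_7 = 6165/512a + 55403/1152b to the basis.

S(g_1,m_5): lcm = b^4. S = 1/9b^3 + 103/18ab + 1723/72b^2 - 5/18b.
  leading term b^3: subtract (-4/5)·m_5 from 1/9b^3 + 103/18ab + 1723/72b^2 - 5/18b → 103/18ab + 575/24b^2 + 2/3a + 43/18b
  leading term ab: subtract (103/36)·r from 103/18ab + 575/24b^2 + 2/3a + 43/18b → 575/24b^2 - 29/8a - 41/2b
  leading term b^2: subtract (-575/96)·m_6 from 575/24b^2 - 29/8a - 41/2b → -131/512a - 41/1152b
  leading term a: subtract (-131/6165)·m_7 from -131/512a - 41/1152b → 1751257/1775520b
  leading term b: no divisor's leading term divides it; move 1751257/1775520b to the remainder.
  remainder 1751257/1775520b ≠ 0; add m_8 = 1751257/1775520b to the basis.

The other S-polynomials (S(g_1,g_2), S(g_1,g_3), S(g_2,g_3), S(g_2,m_5), S(g_3,m_5), S(r,m_5), S(g_1,m_6), S(g_2,m_6), S(g_3,m_6), S(r,m_6), S(m_5,m_6), S(g_1,m_7), S(g_2,m_7), S(g_3,m_7), S(r,m_7), S(m_5,m_7), S(m_6,m_7), S(g_1,m_8), S(g_2,m_8), S(g_3,m_8), S(r,m_8), S(m_5,m_8), S(m_6,m_8), S(m_7,m_8)) all reduce to 0 modulo the current basis, so we have a Gröbner basis.
Inter-reduce: drop elements whose leading term is divisible by another's, tail-reduce, and make monic.
Reduced Gröbner basis: {a, b}.
The reduced Gröbner basis of I + (p) is {a, b} ≠ {1}, a proper ideal, so the enlarged system stays consistent: p is independent of I, with normal form 2ab + 3/2a + 8b.

2ab + 3/2a + 8b is independent of I; its normal form modulo I is 2ab + 3/2a + 8b.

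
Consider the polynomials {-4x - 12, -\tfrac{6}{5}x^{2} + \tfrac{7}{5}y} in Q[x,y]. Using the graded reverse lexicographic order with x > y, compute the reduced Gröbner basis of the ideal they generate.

G = {x + 3, y - \tfrac{54}{7}}

The reduced Gröbner basis is the canonical form of the ideal for this ordering.

f_1 = -4x - 12, LT = x.
f_2 = -\tfrac{6}{5}x^{2} + \tfrac{7}{5}y, LT = x^{2}.

S(f_1,f_2): lcm = x^{2}. S = 3x + \tfrac{7}{6}y.
  leading term x: subtract (-\tfrac{3}{4})·f_1 from 3x + \tfrac{7}{6}y → \tfrac{7}{6}y - 9
  leading term y: no divisor's leading term divides it; move \tfrac{7}{6}y to the remainder.
  leading term 1: no divisor's leading term divides it; move -9 to the remainder.
  remainder \tfrac{7}{6}y - 9 ≠ 0; add g_3 = \tfrac{7}{6}y - 9 to the basis.

The other S-polynomials (S(f_1,g_3), S(f_2,g_3)) all reduce to 0 modulo the current basis, so we have a Gröbner basis.
Inter-reduce: drop elements whose leading term is divisible by another's, tail-reduce, and make monic.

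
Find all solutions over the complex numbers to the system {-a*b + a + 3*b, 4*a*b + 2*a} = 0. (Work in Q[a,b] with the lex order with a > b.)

Compute a lex Gröbner basis by Buchberger's algorithm.
f_1 = -a*b + a + 3*b, LT = a*b.
f_2 = 4*a*b + 2*a, LT = a*b.

S(f_1,f_2): lcm = a*b. S = -3/2*a - 3*b.
  leading term a: no divisor's leading term divides it; move -3/2*a to the remainder.
  leading term b: no divisor's leading term divides it; move -3*b to the remainder.
  remainder -3/2*a - 3*b ≠ 0; add h_3 = -3/2*a - 3*b to the basis.

S(f_1,h_3): lcm = a*b. S = -a - 2*b**2 - 3*b.
  leading term a: subtract (2/3)·h_3 from -a - 2*b**2 - 3*b → -2*b**2 - b
  leading term b**2: no divisor's leading term divides it; move -2*b**2 to the remainder.
  leading term b: no divisor's leading term divides it; move -b to the remainder.
  remainder -2*b**2 - b ≠ 0; add h_4 = -2*b**2 - b to the basis.

S(f_2,h_3): lcm = a*b. S = 1/2*a - 2*b**2.
  leading term a: subtract (-1/3)·h_3 from 1/2*a - 2*b**2 → -2*b**2 - b
  leading term b**2: subtract (1)·h_4 from -2*b**2 - b → 0
  remainder 0.

S(f_1,h_4): lcm = a*b**2. S = -3/2*a*b - 3*b**2.
  leading term a*b: subtract (3/2)·f_1 from -3/2*a*b - 3*b**2 → -3/2*a - 3*b**2 - 9/2*b
  leading term a: subtract (1)·h_3 from -3/2*a - 3*b**2 - 9/2*b → -3*b**2 - 3/2*b
  leading term b**2: subtract (3/2)·h_4 from -3*b**2 - 3/2*b → 0
  remainder 0.

S(f_2,h_4): lcm = a*b**2. S = 0.
  remainder 0.

S(h_3,h_4): leading monomials are coprime, so the S-polynomial reduces to 0 (Buchberger's first criterion).
Every S-polynomial of the final basis reduces to 0, so we have a Gröbner basis.
Inter-reduce: drop elements whose leading term is divisible by another's, tail-reduce, and make monic.
Reduced Gröbner basis: {a + 2*b, b**2 + 1/2*b}.

The lex basis is triangular: the last element involves only b. Solving b**2 + 1/2*b = 0 gives b ∈ {-1/2, 0}; substituting each value into the earlier elements determines the remaining variables.
  b = -1/2: the earlier basis element becomes a - 1 = 0, giving a = 1 — point (1, -1/2).
  b = 0: the earlier basis element becomes a = 0, giving a = 0 — point (0, 0).

{(1, -1/2), (0, 0)}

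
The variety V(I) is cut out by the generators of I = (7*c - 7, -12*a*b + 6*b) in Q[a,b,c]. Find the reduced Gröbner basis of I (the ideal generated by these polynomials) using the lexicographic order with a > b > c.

f_1 = 7*c - 7, LT = c.
f_2 = -12*a*b + 6*b, LT = a*b.

The S-polynomials (S(f_1,f_2)) all reduce to 0 modulo the current basis, so we have a Gröbner basis.

G = {a*b - 1/2*b, c - 1}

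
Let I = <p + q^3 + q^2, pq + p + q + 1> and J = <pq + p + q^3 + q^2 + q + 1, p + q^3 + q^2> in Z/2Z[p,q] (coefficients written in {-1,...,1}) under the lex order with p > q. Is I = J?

No, the ideals differ.

For a fixed monomial order, each ideal has a unique reduced Gröbner basis; comparing bases decides equality.
Buchberger on the first generating set:
f_1 = p + q^3 + q^2, LT = p.
f_2 = pq + p + q + 1, LT = pq.

S(f_1,f_2): lcm = pq. S = p + q^4 + q^3 + q + 1.
  reduce S modulo (f_1, f_2):
  remainder q^4 + q^2 + q + 1 ≠ 0; add g_3 = q^4 + q^2 + q + 1 to the basis.

The other S-polynomials (S(f_1,g_3), S(f_2,g_3)) all reduce to 0 modulo the current basis, so we have a Gröbner basis.
Inter-reduce: drop elements whose leading term is divisible by another's, tail-reduce, and make monic.
Reduced Gröbner basis: {p + q^3 + q^2, q^4 + q^2 + q + 1}.

Buchberger on the second generating set:
h_1 = pq + p + q^3 + q^2 + q + 1, LT = pq.
h_2 = p + q^3 + q^2, LT = p.

S(h_1,h_2): lcm = pq. S = p + q^4 + q^2 + q + 1.
  reduce S modulo (h_1, h_2):
  remainder q^4 + q^3 + q + 1 ≠ 0; add k_3 = q^4 + q^3 + q + 1 to the basis.

The other S-polynomials (S(h_1,k_3), S(h_2,k_3)) all reduce to 0 modulo the current basis, so we have a Gröbner basis.
Inter-reduce: drop elements whose leading term is divisible by another's, tail-reduce, and make monic.
Reduced Gröbner basis: {p + q^3 + q^2, q^4 + q^3 + q + 1}.

Since the reduced bases disagree, the two ideals are not the same.
The same test decides containment: I ⊆ J iff every generator of I reduces to 0 modulo a Gröbner basis of J.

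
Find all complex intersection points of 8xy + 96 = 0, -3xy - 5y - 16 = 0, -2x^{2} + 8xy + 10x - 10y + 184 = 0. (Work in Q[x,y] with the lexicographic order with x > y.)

Compute a lex Gröbner basis by Buchberger's algorithm.
f_1 = 8xy + 96, LT = xy.
f_2 = -3xy - 5y - 16, LT = xy.
f_3 = -2x^{2} + 8xy + 10x - 10y + 184, LT = x^{2}.

S(f_1,f_2): lcm = xy. S = -\tfrac{5}{3}y + \tfrac{20}{3}.
  leading term y: no divisor's leading term divides it; move -\tfrac{5}{3}y to the remainder.
  leading term 1: no divisor's leading term divides it; move \tfrac{20}{3} to the remainder.
  remainder -\tfrac{5}{3}y + \tfrac{20}{3} ≠ 0; add h_4 = -\tfrac{5}{3}y + \tfrac{20}{3} to the basis.

S(f_1,f_3): lcm = x^{2}y. S = 4xy^{2} + 5xy + 12x - 5y^{2} + 92y.
  leading term xy^{2}: subtract (\tfrac{1}{2}y)·f_1 from 4xy^{2} + 5xy + 12x - 5y^{2} + 92y → 5xy + 12x - 5y^{2} + 44y
  leading term xy: subtract (\tfrac{5}{8})·f_1 from 5xy + 12x - 5y^{2} + 44y → 12x - 5y^{2} + 44y - 60
  leading term x: no divisor's leading term divides it; move 12x to the remainder.
  leading term y^{2}: subtract (3y)·h_4 from -5y^{2} + 44y - 60 → 24y - 60
  leading term y: subtract (-\tfrac{72}{5})·h_4 from 24y - 60 → 36
  leading term 1: no divisor's leading term divides it; move 36 to the remainder.
  remainder 12x + 36 ≠ 0; add h_5 = 12x + 36 to the basis.

The other S-polynomials (S(f_2,f_3), S(f_1,h_4), S(f_2,h_4), S(f_3,h_4), S(f_1,h_5), S(f_2,h_5), S(f_3,h_5), S(h_4,h_5)) all reduce to 0 modulo the current basis, so we have a Gröbner basis.
Inter-reduce: drop elements whose leading term is divisible by another's, tail-reduce, and make monic.
Reduced Gröbner basis: {x + 3, y - 4}.

A lex Gröbner basis eliminates variables successively. Here y - 4 depends only on y, with roots {4}; lifting each root through the earlier basis elements recovers the full solutions.
  y = 4: the earlier basis element becomes x + 3 = 0, giving x = -3 — point (-3, 4).

{(-3, 4)}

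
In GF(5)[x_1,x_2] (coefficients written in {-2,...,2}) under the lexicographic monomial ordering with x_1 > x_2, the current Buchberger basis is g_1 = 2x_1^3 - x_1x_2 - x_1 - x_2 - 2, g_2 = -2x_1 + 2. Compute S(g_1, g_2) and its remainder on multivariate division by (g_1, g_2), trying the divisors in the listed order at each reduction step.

lcm(LM(g_1), LM(g_2)) = x_1^3.
S = (lcm/LT(g_1))·g_1 − (lcm/LT(g_2))·g_2 = x_1^2 + 2x_1x_2 + 2x_1 + 2x_2 - 1.
Reduce S modulo (g_1, g_2) in that order:
  leading term x_1^2: subtract (2x_1)·g_2 from x_1^2 + 2x_1x_2 + 2x_1 + 2x_2 - 1 → 2x_1x_2 - 2x_1 + 2x_2 - 1
  leading term x_1x_2: subtract (-x_2)·g_2 from 2x_1x_2 - 2x_1 + 2x_2 - 1 → -2x_1 - x_2 - 1
  leading term x_1: subtract (1)·g_2 from -2x_1 - x_2 - 1 → -x_2 + 2
  leading term x_2: no divisor's leading term divides it; move -x_2 to the remainder.
  leading term 1: no divisor's leading term divides it; move 2 to the remainder.
The remainder -x_2 + 2 is nonzero, so it would be added as the next basis element.

S(g_1, g_2) = x_1^2 + 2x_1x_2 + 2x_1 + 2x_2 - 1; remainder on division = -x_2 + 2.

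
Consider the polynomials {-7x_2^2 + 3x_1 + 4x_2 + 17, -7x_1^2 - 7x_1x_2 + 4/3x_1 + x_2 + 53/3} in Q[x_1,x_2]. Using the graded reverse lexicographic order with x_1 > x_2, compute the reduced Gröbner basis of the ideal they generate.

f_1 = -7x_2^2 + 3x_1 + 4x_2 + 17, LT = x_2^2.
f_2 = -7x_1^2 - 7x_1x_2 + 4/3x_1 + x_2 + 53/3, LT = x_1^2.

The S-polynomials (S(f_1,f_2)) all reduce to 0 modulo the current basis, so we have a Gröbner basis.

G = {x_1^2 + x_1x_2 - 4/21x_1 - 1/7x_2 - 53/21, x_2^2 - 3/7x_1 - 4/7x_2 - 17/7}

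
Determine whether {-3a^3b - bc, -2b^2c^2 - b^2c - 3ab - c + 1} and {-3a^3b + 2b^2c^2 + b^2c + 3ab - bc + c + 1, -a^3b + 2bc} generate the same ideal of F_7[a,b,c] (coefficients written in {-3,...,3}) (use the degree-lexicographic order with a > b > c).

Two ideals are equal iff their reduced Gröbner bases coincide (the reduced basis is unique for a fixed ordering).
Buchberger on the first generating set:
f_1 = -3a^3b - bc, LT = a^3b.
f_2 = -2b^2c^2 - b^2c - 3ab - c + 1, LT = b^2c^2.

S(f_1,f_2): lcm = a^3b^2c^2. S = 3a^3b^2c + 2a^4b - 2b^2c^3 + 3a^3c - 3a^3.
  leading term a^3b^2c: subtract (-bc)·f_1 from 3a^3b^2c + 2a^4b - 2b^2c^3 + 3a^3c - 3a^3 → 2a^4b - 2b^2c^3 + 3a^3c - b^2c^2 - 3a^3
  leading term a^4b: subtract (-3a)·f_1 from 2a^4b - 2b^2c^3 + 3a^3c - b^2c^2 - 3a^3 → -2b^2c^3 + 3a^3c - b^2c^2 - 3a^3 - 3abc
  leading term b^2c^3: subtract (c)·f_2 from -2b^2c^3 + 3a^3c - b^2c^2 - 3a^3 - 3abc → 3a^3c - 3a^3 + c^2 - c
  leading term a^3c: no divisor's leading term divides it; move 3a^3c to the remainder.
  leading term a^3: no divisor's leading term divides it; move -3a^3 to the remainder.
  leading term c^2: no divisor's leading term divides it; move c^2 to the remainder.
  leading term c: no divisor's leading term divides it; move -c to the remainder.
  remainder 3a^3c - 3a^3 + c^2 - c ≠ 0; add g_3 = 3a^3c - 3a^3 + c^2 - c to the basis.

The other S-polynomials (S(f_1,g_3), S(f_2,g_3)) all reduce to 0 modulo the current basis, so we have a Gröbner basis.
Inter-reduce: drop elements whose leading term is divisible by another's, tail-reduce, and make monic.
Reduced Gröbner basis: {a^3b - 2bc, a^3c - a^3 - 2c^2 + 2c, b^2c^2 - 3b^2c - 2ab - 3c + 3}.

Buchberger on the second generating set:
h_1 = -3a^3b + 2b^2c^2 + b^2c + 3ab - bc + c + 1, LT = a^3b.
h_2 = -a^3b + 2bc, LT = a^3b.

S(h_1,h_2): lcm = a^3b. S = -3b^2c^2 + 2b^2c - ab + 2c + 2.
  leading term b^2c^2: no divisor's leading term divides it; move -3b^2c^2 to the remainder.
  leading term b^2c: no divisor's leading term divides it; move 2b^2c to the remainder.
  leading term ab: no divisor's leading term divides it; move -ab to the remainder.
  leading term c: no divisor's leading term divides it; move 2c to the remainder.
  leading term 1: no divisor's leading term divides it; move 2 to the remainder.
  remainder -3b^2c^2 + 2b^2c - ab + 2c + 2 ≠ 0; add k_3 = -3b^2c^2 + 2b^2c - ab + 2c + 2 to the basis.

S(h_1,k_3): lcm = a^3b^2c^2. S = -3b^3c^4 + 3a^3b^2c + 2b^3c^3 + 2a^4b - ab^2c^2 - 2b^2c^3 + 3a^3c + 2bc^3 + 3a^3 + 2bc^2.
  leading term b^3c^4: subtract (bc^2)·k_3 from -3b^3c^4 + 3a^3b^2c + 2b^3c^3 + 2a^4b - ab^2c^2 - 2b^2c^3 + 3a^3c + 2bc^3 + 3a^3 + 2bc^2 → 3a^3b^2c + 2a^4b - 2b^2c^3 + 3a^3c + 3a^3
  leading term a^3b^2c: subtract (-bc)·h_1 from 3a^3b^2c + 2a^4b - 2b^2c^3 + 3a^3c + 3a^3 → 2b^3c^3 + 2a^4b + b^3c^2 - 2b^2c^3 + 3a^3c + 3ab^2c - b^2c^2 + 3a^3 + bc^2 + bc
  leading term b^3c^3: subtract (-3bc)·k_3 from 2b^3c^3 + 2a^4b + b^3c^2 - 2b^2c^3 + 3a^3c + 3ab^2c - b^2c^2 + 3a^3 + bc^2 + bc → 2a^4b - 2b^2c^3 + 3a^3c - b^2c^2 + 3a^3
  leading term a^4b: subtract (-3a)·h_1 from 2a^4b - 2b^2c^3 + 3a^3c - b^2c^2 + 3a^3 → -ab^2c^2 - 2b^2c^3 + 3a^3c + 3ab^2c - b^2c^2 + 3a^3 + 2a^2b - 3abc + 3ac + 3a
  leading term ab^2c^2: subtract (-2a)·k_3 from -ab^2c^2 - 2b^2c^3 + 3a^3c + 3ab^2c - b^2c^2 + 3a^3 + 2a^2b - 3abc + 3ac + 3a → -2b^2c^3 + 3a^3c - b^2c^2 + 3a^3 - 3abc
  leading term b^2c^3: subtract (3c)·k_3 from -2b^2c^3 + 3a^3c - b^2c^2 + 3a^3 - 3abc → 3a^3c + 3a^3 + c^2 + c
  leading term a^3c: no divisor's leading term divides it; move 3a^3c to the remainder.
  leading term a^3: no divisor's leading term divides it; move 3a^3 to the remainder.
  leading term c^2: no divisor's leading term divides it; move c^2 to the remainder.
  leading term c: no divisor's leading term divides it; move c to the remainder.
  remainder 3a^3c + 3a^3 + c^2 + c ≠ 0; add k_4 = 3a^3c + 3a^3 + c^2 + c to the basis.

The other S-polynomials (S(h_2,k_3), S(h_1,k_4), S(h_2,k_4), S(k_3,k_4)) all reduce to 0 modulo the current basis, so we have a Gröbner basis.
Inter-reduce: drop elements whose leading term is divisible by another's, tail-reduce, and make monic.
Reduced Gröbner basis: {a^3b - 2bc, a^3c + a^3 - 2c^2 - 2c, b^2c^2 - 3b^2c - 2ab - 3c - 3}.

Since the reduced bases disagree, the two ideals are not the same.

No, the ideals differ.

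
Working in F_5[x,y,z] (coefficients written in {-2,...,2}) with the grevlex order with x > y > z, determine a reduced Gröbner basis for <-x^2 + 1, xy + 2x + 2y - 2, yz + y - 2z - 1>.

f_1 = -x^2 + 1, LT = x^2.
f_2 = xy + 2x + 2y - 2, LT = xy.
f_3 = yz + y - 2z - 1, LT = yz.

S(f_1,f_2): lcm = x^2y. S = -2x^2 - 2xy + 2x - y.
  reduce S modulo (f_1, f_2, f_3):
  remainder x - 2y - 1 ≠ 0; add g_4 = x - 2y - 1 to the basis.

S(f_2,f_3): lcm = xyz. S = -xy - xz + 2yz + x - 2z.
  reduce S modulo (f_1, f_2, f_3, g_4):
  remainder -2y + 2z + 1 ≠ 0; add g_5 = -2y + 2z + 1 to the basis.

S(f_3,g_5): lcm = yz. S = z^2 + y + z - 1.
  reduce S modulo (f_1, f_2, f_3, g_4, g_5):
  remainder z^2 + 2z + 2 ≠ 0; add g_6 = z^2 + 2z + 2 to the basis.

The other S-polynomials (S(f_1,f_3), S(f_1,g_4), S(f_2,g_4), S(f_3,g_4), S(f_1,g_5), S(f_2,g_5), S(g_4,g_5), S(f_1,g_6), S(f_2,g_6), S(f_3,g_6), S(g_4,g_6), S(g_5,g_6)) all reduce to 0 modulo the current basis, so we have a Gröbner basis.
Inter-reduce: drop elements whose leading term is divisible by another's, tail-reduce, and make monic.

G = {z^2 + 2z + 2, x - 2z - 2, y - z + 2}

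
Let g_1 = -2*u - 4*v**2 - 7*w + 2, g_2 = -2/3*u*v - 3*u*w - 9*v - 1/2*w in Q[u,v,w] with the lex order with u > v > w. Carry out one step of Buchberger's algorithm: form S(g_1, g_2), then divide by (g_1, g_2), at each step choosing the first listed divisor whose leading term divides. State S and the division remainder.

S(g_1, g_2) = -9/2*u*w + 2*v**3 + 7/2*v*w - 29/2*v - 3/4*w; remainder on division = 2*v**3 + 9*v**2*w + 7/2*v*w - 29/2*v + 63/4*w**2 - 21/4*w.

lcm(LM(g_1), LM(g_2)) = u*v.
S = (lcm/LT(g_1))·g_1 − (lcm/LT(g_2))·g_2 = -9/2*u*w + 2*v**3 + 7/2*v*w - 29/2*v - 3/4*w.
Reduce S modulo (g_1, g_2) in that order:
  leading term u*w: subtract (9/4*w)·g_1 from -9/2*u*w + 2*v**3 + 7/2*v*w - 29/2*v - 3/4*w → 2*v**3 + 9*v**2*w + 7/2*v*w - 29/2*v + 63/4*w**2 - 21/4*w
  leading term v**3: no divisor's leading term divides it; move 2*v**3 to the remainder.
  leading term v**2*w: no divisor's leading term divides it; move 9*v**2*w to the remainder.
  leading term v*w: no divisor's leading term divides it; move 7/2*v*w to the remainder.
  leading term v: no divisor's leading term divides it; move -29/2*v to the remainder.
  leading term w**2: no divisor's leading term divides it; move 63/4*w**2 to the remainder.
  leading term w: no divisor's leading term divides it; move -21/4*w to the remainder.
The remainder 2*v**3 + 9*v**2*w + 7/2*v*w - 29/2*v + 63/4*w**2 - 21/4*w is nonzero, so it would be added as the next basis element.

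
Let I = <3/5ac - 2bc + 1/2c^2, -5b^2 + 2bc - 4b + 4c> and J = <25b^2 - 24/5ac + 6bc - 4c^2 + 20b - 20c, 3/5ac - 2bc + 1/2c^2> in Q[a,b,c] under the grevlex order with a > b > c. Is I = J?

For a fixed monomial order, each ideal has a unique reduced Gröbner basis; comparing bases decides equality.
Buchberger on the first generating set:
f_1 = 3/5ac - 2bc + 1/2c^2, LT = ac.
f_2 = -5b^2 + 2bc - 4b + 4c, LT = b^2.

The S-polynomials (S(f_1,f_2)) all reduce to 0 modulo the current basis, so we have a Gröbner basis.
Inter-reduce: drop elements whose leading term is divisible by another's, tail-reduce, and make monic.
Reduced Gröbner basis: {b^2 - 2/5bc + 4/5b - 4/5c, ac - 10/3bc + 5/6c^2}.

Buchberger on the second generating set:
h_1 = 25b^2 - 24/5ac + 6bc - 4c^2 + 20b - 20c, LT = b^2.
h_2 = 3/5ac - 2bc + 1/2c^2, LT = ac.

The S-polynomials (S(h_1,h_2)) all reduce to 0 modulo the current basis, so we have a Gröbner basis.
Inter-reduce: drop elements whose leading term is divisible by another's, tail-reduce, and make monic.
Reduced Gröbner basis: {b^2 - 2/5bc + 4/5b - 4/5c, ac - 10/3bc + 5/6c^2}.

Same reduced basis, so the two generating sets span the same ideal.

Yes, the ideals are equal.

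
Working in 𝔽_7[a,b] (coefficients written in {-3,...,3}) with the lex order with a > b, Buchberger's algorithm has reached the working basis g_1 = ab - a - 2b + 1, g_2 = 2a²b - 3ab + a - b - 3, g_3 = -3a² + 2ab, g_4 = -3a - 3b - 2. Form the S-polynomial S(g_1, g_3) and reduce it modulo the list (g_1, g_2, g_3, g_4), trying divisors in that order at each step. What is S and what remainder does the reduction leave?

lcm(LM(g_1), LM(g_3)) = a²b.
S = (lcm/LT(g_1))·g_1 − (lcm/LT(g_3))·g_3 = -a² + 3ab² - 2ab + a.
Reduce S modulo (g_1, g_2, g_3, g_4) in that order:
  leading term a²: subtract (-2)·g_3 from -a² + 3ab² - 2ab + a → 3ab² + 2ab + a
  leading term ab²: subtract (3b)·g_1 from 3ab² + 2ab + a → -2ab + a - b² - 3b
  leading term ab: subtract (-2)·g_1 from -2ab + a - b² - 3b → -a - b² + 2
  leading term a: subtract (-2)·g_4 from -a - b² + 2 → -b² + b - 2
  leading term b²: no divisor's leading term divides it; move -b² to the remainder.
  leading term b: no divisor's leading term divides it; move b to the remainder.
  leading term 1: no divisor's leading term divides it; move -2 to the remainder.
The remainder -b² + b - 2 is nonzero, so it would be added as the next basis element.

S(g_1, g_3) = -a² + 3ab² - 2ab + a; remainder on division = -b² + b - 2.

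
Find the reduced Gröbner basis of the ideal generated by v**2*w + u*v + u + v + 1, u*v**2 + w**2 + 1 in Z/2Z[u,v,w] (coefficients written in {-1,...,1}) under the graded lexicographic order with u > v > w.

Buchberger's algorithm terminates because the ascending chain of leading-term ideals stabilizes.

f_1 = v**2*w + u*v + u + v + 1, LT = v**2*w.
f_2 = u*v**2 + w**2 + 1, LT = u*v**2.

S(f_1,f_2): lcm = u*v**2*w. S = u**2*v + w**3 + u**2 + u*v + u + w.
  leading term u**2*v: no divisor's leading term divides it; move u**2*v to the remainder.
  leading term w**3: no divisor's leading term divides it; move w**3 to the remainder.
  leading term u**2: no divisor's leading term divides it; move u**2 to the remainder.
  leading term u*v: no divisor's leading term divides it; move u*v to the remainder.
  leading term u: no divisor's leading term divides it; move u to the remainder.
  leading term w: no divisor's leading term divides it; move w to the remainder.
  remainder u**2*v + w**3 + u**2 + u*v + u + w ≠ 0; add g_3 = u**2*v + w**3 + u**2 + u*v + u + w to the basis.

S(f_1,g_3): lcm = u**2*v**2*w. S = v*w**4 + u**3*v + u**2*v*w + u*v**2*w + u**3 + u**2*v + u*v*w + v*w**2 + u**2.
  leading term v*w**4: no divisor's leading term divides it; move v*w**4 to the remainder.
  leading term u**3*v: subtract (u)·g_3 from u**3*v + u**2*v*w + u*v**2*w + u**3 + u**2*v + u*v*w + v*w**2 + u**2 → u**2*v*w + u*v**2*w + u*w**3 + u*v*w + v*w**2 + u*w
  leading term u**2*v*w: subtract (w)·g_3 from u**2*v*w + u*v**2*w + u*w**3 + u*v*w + v*w**2 + u*w → u*v**2*w + u*w**3 + w**4 + u**2*w + v*w**2 + w**2
  leading term u*v**2*w: subtract (u)·f_1 from u*v**2*w + u*w**3 + w**4 + u**2*w + v*w**2 + w**2 → u*w**3 + w**4 + u**2*v + u**2*w + v*w**2 + u**2 + u*v + w**2 + u
  leading term u*w**3: no divisor's leading term divides it; move u*w**3 to the remainder.
  leading term w**4: no divisor's leading term divides it; move w**4 to the remainder.
  leading term u**2*v: subtract (1)·g_3 from u**2*v + u**2*w + v*w**2 + u**2 + u*v + w**2 + u → u**2*w + v*w**2 + w**3 + w**2 + w
  leading term u**2*w: no divisor's leading term divides it; move u**2*w to the remainder.
  leading term v*w**2: no divisor's leading term divides it; move v*w**2 to the remainder.
  leading term w**3: no divisor's leading term divides it; move w**3 to the remainder.
  leading term w**2: no divisor's leading term divides it; move w**2 to the remainder.
  leading term w: no divisor's leading term divides it; move w to the remainder.
  remainder v*w**4 + u*w**3 + w**4 + u**2*w + v*w**2 + w**3 + w**2 + w ≠ 0; add g_4 = v*w**4 + u*w**3 + w**4 + u**2*w + v*w**2 + w**3 + w**2 + w to the basis.

S(f_2,g_3): lcm = u**2*v**2. S = v*w**3 + u**2*v + u*v**2 + u*w**2 + u*v + v*w + u.
  leading term v*w**3: no divisor's leading term divides it; move v*w**3 to the remainder.
  leading term u**2*v: subtract (1)·g_3 from u**2*v + u*v**2 + u*w**2 + u*v + v*w + u → u*v**2 + u*w**2 + w**3 + u**2 + v*w + w
  leading term u*v**2: subtract (1)·f_2 from u*v**2 + u*w**2 + w**3 + u**2 + v*w + w → u*w**2 + w**3 + u**2 + v*w + w**2 + w + 1
  leading term u*w**2: no divisor's leading term divides it; move u*w**2 to the remainder.
  leading term w**3: no divisor's leading term divides it; move w**3 to the remainder.
  leading term u**2: no divisor's leading term divides it; move u**2 to the remainder.
  leading term v*w: no divisor's leading term divides it; move v*w to the remainder.
  leading term w**2: no divisor's leading term divides it; move w**2 to the remainder.
  leading term w: no divisor's leading term divides it; move w to the remainder.
  leading term 1: no divisor's leading term divides it; move 1 to the remainder.
  remainder v*w**3 + u*w**2 + w**3 + u**2 + v*w + w**2 + w + 1 ≠ 0; add g_5 = v*w**3 + u*w**2 + w**3 + u**2 + v*w + w**2 + w + 1 to the basis.

S(g_3,g_4): lcm = u**2*v*w**4. S = w**7 + u**3*w**3 + u*v*w**4 + u**4*w + u**2*v*w**2 + u**2*w**3 + u*w**4 + w**5 + u**2*w**2 + u**2*w.
  leading term w**7: no divisor's leading term divides it; move w**7 to the remainder.
  leading term u**3*w**3: no divisor's leading term divides it; move u**3*w**3 to the remainder.
  leading term u*v*w**4: subtract (u)·g_4 from u*v*w**4 + u**4*w + u**2*v*w**2 + u**2*w**3 + u*w**4 + w**5 + u**2*w**2 + u**2*w → u**4*w + u**2*v*w**2 + w**5 + u**3*w + u**2*w**2 + u*v*w**2 + u*w**3 + u**2*w + u*w**2 + u*w
  leading term u**4*w: no divisor's leading term divides it; move u**4*w to the remainder.
  leading term u**2*v*w**2: subtract (w**2)·g_3 from u**2*v*w**2 + w**5 + u**3*w + u**2*w**2 + u*v*w**2 + u*w**3 + u**2*w + u*w**2 + u*w → u**3*w + u*w**3 + u**2*w + w**3 + u*w
  leading term u**3*w: no divisor's leading term divides it; move u**3*w to the remainder.
  leading term u*w**3: no divisor's leading term divides it; move u*w**3 to the remainder.
  leading term u**2*w: no divisor's leading term divides it; move u**2*w to the remainder.
  leading term w**3: no divisor's leading term divides it; move w**3 to the remainder.
  leading term u*w: no divisor's leading term divides it; move u*w to the remainder.
  remainder w**7 + u**3*w**3 + u**4*w + u**3*w + u*w**3 + u**2*w + w**3 + u*w ≠ 0; add g_6 = w**7 + u**3*w**3 + u**4*w + u**3*w + u*w**3 + u**2*w + w**3 + u*w to the basis.

S(g_3,g_5): lcm = u**2*v*w**3. S = w**6 + u**3*w**2 + u*v*w**3 + u**4 + u**2*v*w + u**2*w**2 + u*w**3 + w**4 + u**2*w + u**2.
  leading term w**6: no divisor's leading term divides it; move w**6 to the remainder.
  leading term u**3*w**2: no divisor's leading term divides it; move u**3*w**2 to the remainder.
  leading term u*v*w**3: subtract (u)·g_5 from u*v*w**3 + u**4 + u**2*v*w + u**2*w**2 + u*w**3 + w**4 + u**2*w + u**2 → u**4 + u**2*v*w + w**4 + u**3 + u**2*w + u*v*w + u*w**2 + u**2 + u*w + u
  leading term u**4: no divisor's leading term divides it; move u**4 to the remainder.
  leading term u**2*v*w: subtract (w)·g_3 from u**2*v*w + w**4 + u**3 + u**2*w + u*v*w + u*w**2 + u**2 + u*w + u → u**3 + u*w**2 + u**2 + w**2 + u
  leading term u**3: no divisor's leading term divides it; move u**3 to the remainder.
  leading term u*w**2: no divisor's leading term divides it; move u*w**2 to the remainder.
  leading term u**2: no divisor's leading term divides it; move u**2 to the remainder.
  leading term w**2: no divisor's leading term divides it; move w**2 to the remainder.
  leading term u: no divisor's leading term divides it; move u to the remainder.
  remainder w**6 + u**3*w**2 + u**4 + u**3 + u*w**2 + u**2 + w**2 + u ≠ 0; add g_7 = w**6 + u**3*w**2 + u**4 + u**3 + u*w**2 + u**2 + w**2 + u to the basis.

The other S-polynomials (S(f_1,g_4), S(f_2,g_4), S(f_1,g_5), S(f_2,g_5), S(g_4,g_5), S(f_1,g_6), S(f_2,g_6), S(g_3,g_6), S(g_4,g_6), S(g_5,g_6), S(f_1,g_7), S(f_2,g_7), S(g_3,g_7), S(g_4,g_7), S(g_5,g_7), S(g_6,g_7)) all reduce to 0 modulo the current basis, so we have a Gröbner basis.
Inter-reduce: drop elements whose leading term is divisible by another's, tail-reduce, and make monic.

G = {w**6 + u**3*w**2 + u**4 + u**3 + u*w**2 + u**2 + w**2 + u, v*w**3 + u*w**2 + w**3 + u**2 + v*w + w**2 + w + 1, u**2*v + w**3 + u**2 + u*v + u + w, u*v**2 + w**2 + 1, v**2*w + u*v + u + v + 1}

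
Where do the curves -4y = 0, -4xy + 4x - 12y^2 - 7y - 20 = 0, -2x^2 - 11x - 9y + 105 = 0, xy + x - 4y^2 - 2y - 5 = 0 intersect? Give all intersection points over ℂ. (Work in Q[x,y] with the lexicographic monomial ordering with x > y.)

Compute a lex Gröbner basis by Buchberger's algorithm.
f_1 = -4y, LT = y.
f_2 = -4xy + 4x - 12y^2 - 7y - 20, LT = xy.
f_3 = -2x^2 - 11x - 9y + 105, LT = x^2.
f_4 = xy + x - 4y^2 - 2y - 5, LT = xy.

S(f_1,f_2): lcm = xy. S = x - 3y^2 - 7/4y - 5.
  reduce S modulo (f_1, f_2, f_3, f_4):
  remainder x - 5 ≠ 0; add h_5 = x - 5 to the basis.

The other S-polynomials (S(f_1,f_3), S(f_1,f_4), S(f_2,f_3), S(f_2,f_4), S(f_3,f_4), S(f_1,h_5), S(f_2,h_5), S(f_3,h_5), S(f_4,h_5)) all reduce to 0 modulo the current basis, so we have a Gröbner basis.
Inter-reduce: drop elements whose leading term is divisible by another's, tail-reduce, and make monic.
Reduced Gröbner basis: {x - 5, y}.

The lex basis is triangular: the last element involves only y. Solving y = 0 gives y ∈ {0}; substituting each value into the earlier elements determines the remaining variables.
  y = 0: the earlier basis element becomes x - 5 = 0, giving x = 5 — point (5, 0).
Zero-dimensionality of the ideal guarantees finitely many solutions over ℂ.

{(5, 0)}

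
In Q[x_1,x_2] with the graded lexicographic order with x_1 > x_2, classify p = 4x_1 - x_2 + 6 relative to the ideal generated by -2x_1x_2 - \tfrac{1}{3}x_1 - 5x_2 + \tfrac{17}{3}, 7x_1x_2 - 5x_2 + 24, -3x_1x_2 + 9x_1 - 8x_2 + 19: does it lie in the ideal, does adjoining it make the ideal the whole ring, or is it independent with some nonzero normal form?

First compute the reduced Gröbner basis of I by Buchberger's algorithm.
f_1 = -2x_1x_2 - \tfrac{1}{3}x_1 - 5x_2 + \tfrac{17}{3}, LT = x_1x_2.
f_2 = 7x_1x_2 - 5x_2 + 24, LT = x_1x_2.
f_3 = -3x_1x_2 + 9x_1 - 8x_2 + 19, LT = x_1x_2.

S(f_1,f_2): lcm = x_1x_2. S = \tfrac{1}{6}x_1 + \tfrac{45}{14}x_2 - \tfrac{263}{42}.
  leading term x_1: no divisor's leading term divides it; move \tfrac{1}{6}x_1 to the remainder.
  leading term x_2: no divisor's leading term divides it; move \tfrac{45}{14}x_2 to the remainder.
  leading term 1: no divisor's leading term divides it; move -\tfrac{263}{42} to the remainder.
  remainder \tfrac{1}{6}x_1 + \tfrac{45}{14}x_2 - \tfrac{263}{42} ≠ 0; add h_4 = \tfrac{1}{6}x_1 + \tfrac{45}{14}x_2 - \tfrac{263}{42} to the basis.

S(f_1,f_3): lcm = x_1x_2. S = \tfrac{19}{6}x_1 - \tfrac{1}{6}x_2 + \tfrac{7}{2}.
  leading term x_1: subtract (19)·h_4 from \tfrac{19}{6}x_1 - \tfrac{1}{6}x_2 + \tfrac{7}{2} → -\tfrac{1286}{21}x_2 + \tfrac{2572}{21}
  leading term x_2: no divisor's leading term divides it; move -\tfrac{1286}{21}x_2 to the remainder.
  leading term 1: no divisor's leading term divides it; move \tfrac{2572}{21} to the remainder.
  remainder -\tfrac{1286}{21}x_2 + \tfrac{2572}{21} ≠ 0; add h_5 = -\tfrac{1286}{21}x_2 + \tfrac{2572}{21} to the basis.

S(f_2,f_3): lcm = x_1x_2. S = 3x_1 - \tfrac{71}{21}x_2 + \tfrac{205}{21}.
  leading term x_1: subtract (18)·h_4 from 3x_1 - \tfrac{71}{21}x_2 + \tfrac{205}{21} → -\tfrac{1286}{21}x_2 + \tfrac{2572}{21}
  leading term x_2: subtract (1)·h_5 from -\tfrac{1286}{21}x_2 + \tfrac{2572}{21} → 0
  remainder 0.

S(f_1,h_4): lcm = x_1x_2. S = -\tfrac{135}{7}x_2^{2} + \tfrac{1}{6}x_1 + \tfrac{561}{14}x_2 - \tfrac{17}{6}.
  leading term x_2^{2}: subtract (\tfrac{405}{1286}x_2)·h_5 from -\tfrac{135}{7}x_2^{2} + \tfrac{1}{6}x_1 + \tfrac{561}{14}x_2 - \tfrac{17}{6} → \tfrac{1}{6}x_1 + \tfrac{3}{2}x_2 - \tfrac{17}{6}
  leading term x_1: subtract (1)·h_4 from \tfrac{1}{6}x_1 + \tfrac{3}{2}x_2 - \tfrac{17}{6} → -\tfrac{12}{7}x_2 + \tfrac{24}{7}
  leading term x_2: subtract (\tfrac{18}{643})·h_5 from -\tfrac{12}{7}x_2 + \tfrac{24}{7} → 0
  remainder 0.

S(f_2,h_4): lcm = x_1x_2. S = -\tfrac{135}{7}x_2^{2} + \tfrac{258}{7}x_2 + \tfrac{24}{7}.
  leading term x_2^{2}: subtract (\tfrac{405}{1286}x_2)·h_5 from -\tfrac{135}{7}x_2^{2} + \tfrac{258}{7}x_2 + \tfrac{24}{7} → -\tfrac{12}{7}x_2 + \tfrac{24}{7}
  leading term x_2: subtract (\tfrac{18}{643})·h_5 from -\tfrac{12}{7}x_2 + \tfrac{24}{7} → 0
  remainder 0.

S(f_3,h_4): lcm = x_1x_2. S = -\tfrac{135}{7}x_2^{2} - 3x_1 + \tfrac{845}{21}x_2 - \tfrac{19}{3}.
  leading term x_2^{2}: subtract (\tfrac{405}{1286}x_2)·h_5 from -\tfrac{135}{7}x_2^{2} - 3x_1 + \tfrac{845}{21}x_2 - \tfrac{19}{3} → -3x_1 + \tfrac{5}{3}x_2 - \tfrac{19}{3}
  leading term x_1: subtract (-18)·h_4 from -3x_1 + \tfrac{5}{3}x_2 - \tfrac{19}{3} → \tfrac{1250}{21}x_2 - \tfrac{2500}{21}
  leading term x_2: subtract (-\tfrac{625}{643})·h_5 from \tfrac{1250}{21}x_2 - \tfrac{2500}{21} → 0
  remainder 0.

S(f_1,h_5): lcm = x_1x_2. S = \tfrac{13}{6}x_1 + \tfrac{5}{2}x_2 - \tfrac{17}{6}.
  leading term x_1: subtract (13)·h_4 from \tfrac{13}{6}x_1 + \tfrac{5}{2}x_2 - \tfrac{17}{6} → -\tfrac{275}{7}x_2 + \tfrac{550}{7}
  leading term x_2: subtract (\tfrac{825}{1286})·h_5 from -\tfrac{275}{7}x_2 + \tfrac{550}{7} → 0
  remainder 0.

S(f_2,h_5): lcm = x_1x_2. S = 2x_1 - \tfrac{5}{7}x_2 + \tfrac{24}{7}.
  leading term x_1: subtract (12)·h_4 from 2x_1 - \tfrac{5}{7}x_2 + \tfrac{24}{7} → -\tfrac{275}{7}x_2 + \tfrac{550}{7}
  leading term x_2: subtract (\tfrac{825}{1286})·h_5 from -\tfrac{275}{7}x_2 + \tfrac{550}{7} → 0
  remainder 0.

S(f_3,h_5): lcm = x_1x_2. S = -x_1 + \tfrac{8}{3}x_2 - \tfrac{19}{3}.
  leading term x_1: subtract (-6)·h_4 from -x_1 + \tfrac{8}{3}x_2 - \tfrac{19}{3} → \tfrac{461}{21}x_2 - \tfrac{922}{21}
  leading term x_2: subtract (-\tfrac{461}{1286})·h_5 from \tfrac{461}{21}x_2 - \tfrac{922}{21} → 0
  remainder 0.

S(h_4,h_5): leading monomials are coprime, so the S-polynomial reduces to 0 (Buchberger's first criterion).
Every S-polynomial of the final basis reduces to 0, so we have a Gröbner basis.
Inter-reduce: drop elements whose leading term is divisible by another's, tail-reduce, and make monic.
Reduced Gröbner basis: {x_1 + 1, x_2 - 2}.
Label its elements g_1 = x_1 + 1, g_2 = x_2 - 2.

Reduce p = 4x_1 - x_2 + 6 modulo G:
  leading term x_1: subtract (4)·g_1 from 4x_1 - x_2 + 6 → -x_2 + 2
  leading term x_2: subtract (-1)·g_2 from -x_2 + 2 → 0
  normal form = 0.
Since the normal form is 0, p ∈ I.

4x_1 - x_2 + 6 lies in I (it reduces to 0).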